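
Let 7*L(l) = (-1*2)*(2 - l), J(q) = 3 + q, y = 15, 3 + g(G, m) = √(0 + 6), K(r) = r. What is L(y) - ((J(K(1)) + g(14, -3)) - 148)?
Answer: 1055/7 - √6 ≈ 148.26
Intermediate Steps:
g(G, m) = -3 + √6 (g(G, m) = -3 + √(0 + 6) = -3 + √6)
L(l) = -4/7 + 2*l/7 (L(l) = ((-1*2)*(2 - l))/7 = (-2*(2 - l))/7 = (-4 + 2*l)/7 = -4/7 + 2*l/7)
L(y) - ((J(K(1)) + g(14, -3)) - 148) = (-4/7 + (2/7)*15) - (((3 + 1) + (-3 + √6)) - 148) = (-4/7 + 30/7) - ((4 + (-3 + √6)) - 148) = 26/7 - ((1 + √6) - 148) = 26/7 - (-147 + √6) = 26/7 + (147 - √6) = 1055/7 - √6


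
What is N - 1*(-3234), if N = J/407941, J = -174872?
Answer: 1319106322/407941 ≈ 3233.6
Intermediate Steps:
N = -174872/407941 ≈ -0.42867
N - 1*(-3234) = -174872/407941 - 1*(-3234) = -174872/407941 + 3234 = 1319106322/407941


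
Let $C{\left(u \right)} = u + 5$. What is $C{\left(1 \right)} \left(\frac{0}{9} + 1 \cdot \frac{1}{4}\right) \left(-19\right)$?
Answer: $- \frac{57}{2} \approx -28.5$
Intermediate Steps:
$C{\left(u \right)} = 5 + u$
$C{\left(1 \right)} \left(\frac{0}{9} + 1 \cdot \frac{1}{4}\right) \left(-19\right) = \left(5 + 1\right) \left(\frac{0}{9} + 1 \cdot \frac{1}{4}\right) \left(-19\right) = 6 \left(0 \cdot \frac{1}{9} + 1 \cdot \frac{1}{4}\right) \left(-19\right) = 6 \left(0 + \frac{1}{4}\right) \left(-19\right) = 6 \cdot \frac{1}{4} \left(-19\right) = \frac{3}{2} \left(-19\right) = - \frac{57}{2}$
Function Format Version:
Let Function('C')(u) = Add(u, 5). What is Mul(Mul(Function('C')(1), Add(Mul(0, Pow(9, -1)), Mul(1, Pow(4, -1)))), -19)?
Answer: Rational(-57, 2) ≈ -28.500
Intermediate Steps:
Function('C')(u) = Add(5, u)
Mul(Mul(Function('C')(1), Add(Mul(0, Pow(9, -1)), Mul(1, Pow(4, -1)))), -19) = Mul(Mul(Add(5, 1), Add(Mul(0, Pow(9, -1)), Mul(1, Pow(4, -1)))), -19) = Mul(Mul(6, Add(Mul(0, Rational(1, 9)), Mul(1, Rational(1, 4)))), -19) = Mul(Mul(6, Add(0, Rational(1, 4))), -19) = Mul(Mul(6, Rational(1, 4)), -19) = Mul(Rational(3, 2), -19) = Rational(-57, 2)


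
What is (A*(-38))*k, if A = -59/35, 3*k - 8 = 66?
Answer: 165908/105 ≈ 1580.1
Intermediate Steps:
k = 74/3 (k = 8/3 + (⅓)*66 = 8/3 + 22 = 74/3 ≈ 24.667)
A = -59/35 (A = -59*1/35 = -59/35 ≈ -1.6857)
(A*(-38))*k = -59/35*(-38)*(74/3) = (2242/35)*(74/3) = 165908/105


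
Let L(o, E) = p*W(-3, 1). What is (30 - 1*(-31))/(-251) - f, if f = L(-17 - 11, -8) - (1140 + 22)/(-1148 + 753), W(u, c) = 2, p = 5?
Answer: -1307207/99145 ≈ -13.185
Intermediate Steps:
L(o, E) = 10 (L(o, E) = 5*2 = 10)
f = 5112/395 (f = 10 - (1140 + 22)/(-1148 + 753) = 10 - 1162/(-395) = 10 - 1162*(-1)/395 = 10 - 1*(-1162/395) = 10 + 1162/395 = 5112/395 ≈ 12.942)
(30 - 1*(-31))/(-251) - f = (30 - 1*(-31))/(-251) - 1*5112/395 = (30 + 31)*(-1/251) - 5112/395 = 61*(-1/251) - 5112/395 = -61/251 - 5112/395 = -1307207/99145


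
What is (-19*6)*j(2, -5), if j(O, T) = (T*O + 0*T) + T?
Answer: 1710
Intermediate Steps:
j(O, T) = T + O*T (j(O, T) = (O*T + 0) + T = O*T + T = T + O*T)
(-19*6)*j(2, -5) = (-19*6)*(-5*(1 + 2)) = -(-570)*3 = -114*(-15) = 1710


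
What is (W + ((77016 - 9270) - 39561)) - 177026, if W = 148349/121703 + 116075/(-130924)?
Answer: -2371603915331301/15933843572 ≈ -1.4884e+5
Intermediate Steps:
W = 5295768751/15933843572 (W = 148349*(1/121703) + 116075*(-1/130924) = 148349/121703 - 116075/130924 = 5295768751/15933843572 ≈ 0.33236)
(W + ((77016 - 9270) - 39561)) - 177026 = (5295768751/15933843572 + ((77016 - 9270) - 39561)) - 177026 = (5295768751/15933843572 + (67746 - 39561)) - 177026 = (5295768751/15933843572 + 28185) - 177026 = 449100676845571/15933843572 - 177026 = -2371603915331301/15933843572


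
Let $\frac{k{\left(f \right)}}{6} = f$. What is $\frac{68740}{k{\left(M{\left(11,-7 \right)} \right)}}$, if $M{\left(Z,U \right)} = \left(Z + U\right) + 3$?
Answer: $\frac{4910}{3} \approx 1636.7$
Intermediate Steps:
$M{\left(Z,U \right)} = 3 + U + Z$ ($M{\left(Z,U \right)} = \left(U + Z\right) + 3 = 3 + U + Z$)
$k{\left(f \right)} = 6 f$
$\frac{68740}{k{\left(M{\left(11,-7 \right)} \right)}} = \frac{68740}{6 \left(3 - 7 + 11\right)} = \frac{68740}{6 \cdot 7} = \frac{68740}{42} = 68740 \cdot \frac{1}{42} = \frac{4910}{3}$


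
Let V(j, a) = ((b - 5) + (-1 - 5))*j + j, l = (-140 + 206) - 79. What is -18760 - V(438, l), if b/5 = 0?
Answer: -14380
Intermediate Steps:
b = 0 (b = 5*0 = 0)
l = -13 (l = 66 - 79 = -13)
V(j, a) = -10*j (V(j, a) = ((0 - 5) + (-1 - 5))*j + j = (-5 - 6)*j + j = -11*j + j = -10*j)
-18760 - V(438, l) = -18760 - (-10)*438 = -18760 - 1*(-4380) = -18760 + 4380 = -14380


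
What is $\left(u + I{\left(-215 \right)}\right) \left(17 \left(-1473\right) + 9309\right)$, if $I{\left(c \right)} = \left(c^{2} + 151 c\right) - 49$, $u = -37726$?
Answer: $377803980$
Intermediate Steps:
$I{\left(c \right)} = -49 + c^{2} + 151 c$
$\left(u + I{\left(-215 \right)}\right) \left(17 \left(-1473\right) + 9309\right) = \left(-37726 + \left(-49 + \left(-215\right)^{2} + 151 \left(-215\right)\right)\right) \left(17 \left(-1473\right) + 9309\right) = \left(-37726 - -13711\right) \left(-25041 + 9309\right) = \left(-37726 + 13711\right) \left(-15732\right) = \left(-24015\right) \left(-15732\right) = 377803980$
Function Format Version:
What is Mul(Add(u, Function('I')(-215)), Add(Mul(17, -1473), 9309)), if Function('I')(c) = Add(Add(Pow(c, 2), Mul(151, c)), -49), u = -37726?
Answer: 377803980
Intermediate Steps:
Function('I')(c) = Add(-49, Pow(c, 2), Mul(151, c))
Mul(Add(u, Function('I')(-215)), Add(Mul(17, -1473), 9309)) = Mul(Add(-37726, Add(-49, Pow(-215, 2), Mul(151, -215))), Add(Mul(17, -1473), 9309)) = Mul(Add(-37726, Add(-49, 46225, -32465)), Add(-25041, 9309)) = Mul(Add(-37726, 13711), -15732) = Mul(-24015, -15732) = 377803980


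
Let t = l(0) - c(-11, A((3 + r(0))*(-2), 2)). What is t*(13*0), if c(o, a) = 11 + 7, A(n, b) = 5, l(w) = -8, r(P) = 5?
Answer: 0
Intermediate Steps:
c(o, a) = 18
t = -26 (t = -8 - 1*18 = -8 - 18 = -26)
t*(13*0) = -338*0 = -26*0 = 0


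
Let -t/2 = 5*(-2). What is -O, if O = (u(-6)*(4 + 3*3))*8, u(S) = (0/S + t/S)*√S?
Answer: 1040*I*√6/3 ≈ 849.16*I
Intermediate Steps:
t = 20 (t = -10*(-2) = -2*(-10) = 20)
u(S) = 20/√S (u(S) = (0/S + 20/S)*√S = (0 + 20/S)*√S = (20/S)*√S = 20/√S)
O = -1040*I*√6/3 (O = ((20/√(-6))*(4 + 3*3))*8 = ((20*(-I*√6/6))*(4 + 9))*8 = (-10*I*√6/3*13)*8 = -130*I*√6/3*8 = -1040*I*√6/3 ≈ -849.16*I)
-O = -(-1040)*I*√6/3 = 1040*I*√6/3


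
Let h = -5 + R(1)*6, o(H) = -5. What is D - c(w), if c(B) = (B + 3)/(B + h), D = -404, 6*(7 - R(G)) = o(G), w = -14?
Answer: -11301/28 ≈ -403.61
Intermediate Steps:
R(G) = 47/6 (R(G) = 7 - 1/6*(-5) = 7 + 5/6 = 47/6)
h = 42 (h = -5 + (47/6)*6 = -5 + 47 = 42)
c(B) = (3 + B)/(42 + B) (c(B) = (B + 3)/(B + 42) = (3 + B)/(42 + B))
D - c(w) = -404 - (3 - 14)/(42 - 14) = -404 - (-11)/28 = -404 - 1*(-11/28) = -404 + 11/28 = -11301/28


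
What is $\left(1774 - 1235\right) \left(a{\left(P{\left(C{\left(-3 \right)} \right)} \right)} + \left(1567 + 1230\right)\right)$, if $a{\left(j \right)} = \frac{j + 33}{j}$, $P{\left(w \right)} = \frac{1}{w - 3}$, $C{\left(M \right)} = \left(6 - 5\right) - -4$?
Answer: $1543696$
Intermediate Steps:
$C{\left(M \right)} = 5$ ($C{\left(M \right)} = \left(6 - 5\right) + 4 = 1 + 4 = 5$)
$P{\left(w \right)} = \frac{1}{-3 + w}$
$a{\left(j \right)} = \frac{33 + j}{j}$
$\left(1774 - 1235\right) \left(a{\left(P{\left(C{\left(-3 \right)} \right)} \right)} + \left(1567 + 1230\right)\right) = \left(1774 - 1235\right) \left(\frac{33 + \frac{1}{-3 + 5}}{\frac{1}{-3 + 5}} + \left(1567 + 1230\right)\right) = 539 \left(\frac{33 + \frac{1}{2}}{\frac{1}{2}} + 2797\right) = 539 \left(\frac{1}{\frac{1}{2}} \left(33 + \frac{1}{2}\right) + 2797\right) = 539 \left(2 \cdot \frac{67}{2} + 2797\right) = 539 \left(67 + 2797\right) = 539 \cdot 2864 = 1543696$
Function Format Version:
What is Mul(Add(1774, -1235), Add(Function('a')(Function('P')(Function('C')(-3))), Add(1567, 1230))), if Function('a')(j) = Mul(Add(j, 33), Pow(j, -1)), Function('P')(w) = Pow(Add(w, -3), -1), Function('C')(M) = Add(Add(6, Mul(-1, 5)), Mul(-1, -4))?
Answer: 1543696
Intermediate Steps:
Function('C')(M) = 5 (Function('C')(M) = Add(Add(6, -5), 4) = Add(1, 4) = 5)
Function('P')(w) = Pow(Add(-3, w), -1)
Function('a')(j) = Mul(Pow(j, -1), Add(33, j)) (Function('a')(j) = Mul(Add(33, j), Pow(j, -1)) = Mul(Pow(j, -1), Add(33, j)))
Mul(Add(1774, -1235), Add(Function('a')(Function('P')(Function('C')(-3))), Add(1567, 1230))) = Mul(Add(1774, -1235), Add(Mul(Pow(Pow(Add(-3, 5), -1), -1), Add(33, Pow(Add(-3, 5), -1))), Add(1567, 1230))) = Mul(539, Add(Mul(Pow(Pow(2, -1), -1), Add(33, Pow(2, -1))), 2797)) = Mul(539, Add(Mul(Pow(Rational(1, 2), -1), Add(33, Rational(1, 2))), 2797)) = Mul(539, Add(Mul(2, Rational(67, 2)), 2797)) = Mul(539, Add(67, 2797)) = Mul(539, 2864) = 1543696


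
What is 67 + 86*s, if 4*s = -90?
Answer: -1868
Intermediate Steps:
s = -45/2 (s = (¼)*(-90) = -45/2 ≈ -22.500)
67 + 86*s = 67 + 86*(-45/2) = 67 - 1935 = -1868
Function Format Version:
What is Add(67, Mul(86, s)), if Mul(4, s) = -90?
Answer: -1868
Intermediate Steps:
s = Rational(-45, 2) (s = Mul(Rational(1, 4), -90) = Rational(-45, 2) ≈ -22.500)
Add(67, Mul(86, s)) = Add(67, Mul(86, Rational(-45, 2))) = Add(67, -1935) = -1868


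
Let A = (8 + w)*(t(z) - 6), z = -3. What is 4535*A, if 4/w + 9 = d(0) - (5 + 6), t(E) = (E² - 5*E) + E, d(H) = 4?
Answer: 2108775/4 ≈ 5.2719e+5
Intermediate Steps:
t(E) = E² - 4*E
w = -¼ (w = 4/(-9 + (4 - (5 + 6))) = 4/(-9 + (4 - 1*11)) = 4/(-9 + (4 - 11)) = 4/(-9 - 7) = 4/(-16) = 4*(-1/16) = -¼ ≈ -0.25000)
A = 465/4 (A = (8 - ¼)*(-3*(-4 - 3) - 6) = 31*(-3*(-7) - 6)/4 = 31*(21 - 6)/4 = (31/4)*15 = 465/4 ≈ 116.25)
4535*A = 4535*(465/4) = 2108775/4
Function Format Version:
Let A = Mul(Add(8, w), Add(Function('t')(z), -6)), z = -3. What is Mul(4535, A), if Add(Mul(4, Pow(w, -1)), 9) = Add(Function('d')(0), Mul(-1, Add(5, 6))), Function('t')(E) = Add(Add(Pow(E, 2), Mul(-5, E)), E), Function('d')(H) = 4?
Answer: Rational(2108775, 4) ≈ 5.2719e+5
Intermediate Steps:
Function('t')(E) = Add(Pow(E, 2), Mul(-4, E))
w = Rational(-1, 4) (w = Mul(4, Pow(Add(-9, Add(4, Mul(-1, Add(5, 6)))), -1)) = Mul(4, Pow(Add(-9, Add(4, Mul(-1, 11))), -1)) = Mul(4, Pow(Add(-9, Add(4, -11)), -1)) = Mul(4, Pow(Add(-9, -7), -1)) = Mul(4, Pow(-16, -1)) = Mul(4, Rational(-1, 16)) = Rational(-1, 4) ≈ -0.25000)
A = Rational(465, 4) (A = Mul(Add(8, Rational(-1, 4)), Add(Mul(-3, Add(-4, -3)), -6)) = Mul(Rational(31, 4), Add(Mul(-3, -7), -6)) = Mul(Rational(31, 4), Add(21, -6)) = Mul(Rational(31, 4), 15) = Rational(465, 4) ≈ 116.25)
Mul(4535, A) = Mul(4535, Rational(465, 4)) = Rational(2108775, 4)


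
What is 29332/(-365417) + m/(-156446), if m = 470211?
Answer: -176411967059/57168027982 ≈ -3.0858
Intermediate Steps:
29332/(-365417) + m/(-156446) = 29332/(-365417) + 470211/(-156446) = 29332*(-1/365417) + 470211*(-1/156446) = -29332/365417 - 470211/156446 = -176411967059/57168027982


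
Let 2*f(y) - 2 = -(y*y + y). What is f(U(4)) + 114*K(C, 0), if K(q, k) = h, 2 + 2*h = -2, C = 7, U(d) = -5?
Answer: -237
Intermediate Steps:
f(y) = 1 - y/2 - y**2/2 (f(y) = 1 + (-(y*y + y))/2 = 1 + (-(y**2 + y))/2 = 1 + (-(y + y**2))/2 = 1 + (-y - y**2)/2 = 1 + (-y/2 - y**2/2) = 1 - y/2 - y**2/2)
h = -2 (h = -1 + (1/2)*(-2) = -1 - 1 = -2)
K(q, k) = -2
f(U(4)) + 114*K(C, 0) = (1 - 1/2*(-5) - 1/2*(-5)**2) + 114*(-2) = (1 + 5/2 - 1/2*25) - 228 = (1 + 5/2 - 25/2) - 228 = -9 - 228 = -237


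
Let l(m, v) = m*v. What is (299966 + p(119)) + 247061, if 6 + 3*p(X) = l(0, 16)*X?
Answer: 547025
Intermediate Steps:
p(X) = -2 (p(X) = -2 + ((0*16)*X)/3 = -2 + (0*X)/3 = -2 + (⅓)*0 = -2 + 0 = -2)
(299966 + p(119)) + 247061 = (299966 - 2) + 247061 = 299964 + 247061 = 547025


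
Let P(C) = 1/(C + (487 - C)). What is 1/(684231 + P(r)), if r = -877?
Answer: 487/333220498 ≈ 1.4615e-6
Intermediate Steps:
P(C) = 1/487
1/(684231 + P(r)) = 1/(684231 + 1/487) = 1/(333220498/487) = 487/333220498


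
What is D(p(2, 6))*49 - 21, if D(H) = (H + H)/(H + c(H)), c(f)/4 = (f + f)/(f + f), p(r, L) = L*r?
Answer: 105/2 ≈ 52.500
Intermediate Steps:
c(f) = 4 (c(f) = 4*((f + f)/(f + f)) = 4*((2*f)/((2*f))) = 4*((2*f)*(1/(2*f))) = 4*1 = 4)
D(H) = 2*H/(4 + H) (D(H) = (H + H)/(H + 4) = (2*H)/(4 + H) = 2*H/(4 + H))
D(p(2, 6))*49 - 21 = (2*(6*2)/(4 + 6*2))*49 - 21 = (2*12/(4 + 12))*49 - 21 = (2*12/16)*49 - 21 = (2*12*(1/16))*49 - 21 = (3/2)*49 - 21 = 147/2 - 21 = 105/2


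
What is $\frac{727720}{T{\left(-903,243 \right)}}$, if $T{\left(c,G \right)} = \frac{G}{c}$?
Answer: $- \frac{219043720}{81} \approx -2.7042 \cdot 10^{6}$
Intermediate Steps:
$\frac{727720}{T{\left(-903,243 \right)}} = \frac{727720}{243 \frac{1}{-903}} = \frac{727720}{243 \left(- \frac{1}{903}\right)} = \frac{727720}{- \frac{81}{301}} = 727720 \left(- \frac{301}{81}\right) = - \frac{219043720}{81}$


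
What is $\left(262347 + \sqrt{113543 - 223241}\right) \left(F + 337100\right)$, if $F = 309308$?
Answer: $169583199576 + 646408 i \sqrt{109698} \approx 1.6958 \cdot 10^{11} + 2.1409 \cdot 10^{8} i$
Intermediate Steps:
$\left(262347 + \sqrt{113543 - 223241}\right) \left(F + 337100\right) = \left(262347 + \sqrt{113543 - 223241}\right) \left(309308 + 337100\right) = \left(262347 + \sqrt{-109698}\right) 646408 = \left(262347 + i \sqrt{109698}\right) 646408 = 169583199576 + 646408 i \sqrt{109698}$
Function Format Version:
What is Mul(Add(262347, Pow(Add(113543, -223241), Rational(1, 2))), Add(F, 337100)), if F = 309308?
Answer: Add(169583199576, Mul(646408, I, Pow(109698, Rational(1, 2)))) ≈ Add(1.6958e+11, Mul(2.1409e+8, I))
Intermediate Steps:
Mul(Add(262347, Pow(Add(113543, -223241), Rational(1, 2))), Add(F, 337100)) = Mul(Add(262347, Pow(Add(113543, -223241), Rational(1, 2))), Add(309308, 337100)) = Mul(Add(262347, Pow(-109698, Rational(1, 2))), 646408) = Mul(Add(262347, Mul(I, Pow(109698, Rational(1, 2)))), 646408) = Add(169583199576, Mul(646408, I, Pow(109698, Rational(1, 2))))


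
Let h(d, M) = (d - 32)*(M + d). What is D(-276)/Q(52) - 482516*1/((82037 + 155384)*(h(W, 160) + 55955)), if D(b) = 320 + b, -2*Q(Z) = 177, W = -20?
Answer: -5746070716/11556467175 ≈ -0.49722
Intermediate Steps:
Q(Z) = -177/2 (Q(Z) = -½*177 = -177/2)
h(d, M) = (-32 + d)*(M + d)
D(-276)/Q(52) - 482516*1/((82037 + 155384)*(h(W, 160) + 55955)) = (320 - 276)/(-177/2) - 482516*1/((82037 + 155384)*(((-20)² - 32*160 - 32*(-20) + 160*(-20)) + 55955)) = 44*(-2/177) - 482516*1/(237421*((400 - 5120 + 640 - 3200) + 55955)) = -88/177 - 482516*1/(237421*(-7280 + 55955)) = -88/177 - 482516/(48675*237421) = -88/177 - 482516/11556467175 = -5746070716/11556467175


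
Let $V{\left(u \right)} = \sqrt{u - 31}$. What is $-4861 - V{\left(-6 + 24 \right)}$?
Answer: $-4861 - i \sqrt{13} \approx -4861.0 - 3.6056 i$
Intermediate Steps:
$V{\left(u \right)} = \sqrt{-31 + u}$
$-4861 - V{\left(-6 + 24 \right)} = -4861 - \sqrt{-31 + \left(-6 + 24\right)} = -4861 - \sqrt{-31 + 18} = -4861 - \sqrt{-13} = -4861 - i \sqrt{13}$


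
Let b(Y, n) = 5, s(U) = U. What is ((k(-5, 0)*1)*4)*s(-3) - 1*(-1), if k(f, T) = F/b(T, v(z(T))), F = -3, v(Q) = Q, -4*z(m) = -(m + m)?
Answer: 41/5 ≈ 8.2000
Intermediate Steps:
z(m) = m/2 (z(m) = -(-1)*(m + m)/4 = -(-1)*2*m/4 = -(-1)*m/2 = m/2)
k(f, T) = -3/5
((k(-5, 0)*1)*4)*s(-3) - 1*(-1) = (-3/5*1*4)*(-3) - 1*(-1) = -3/5*4*(-3) + 1 = -12/5*(-3) + 1 = 36/5 + 1 = 41/5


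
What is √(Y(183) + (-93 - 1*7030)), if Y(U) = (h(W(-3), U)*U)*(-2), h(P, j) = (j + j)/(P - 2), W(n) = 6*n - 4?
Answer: I*√6166/2 ≈ 39.262*I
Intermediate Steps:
W(n) = -4 + 6*n
h(P, j) = 2*j/(-2 + P) (h(P, j) = (2*j)/(-2 + P) = 2*j/(-2 + P))
Y(U) = U²/6 (Y(U) = ((2*U/(-2 + (-4 + 6*(-3))))*U)*(-2) = ((2*U/(-2 + (-4 - 18)))*U)*(-2) = ((2*U/(-2 - 22))*U)*(-2) = ((2*U/(-24))*U)*(-2) = ((2*U*(-1/24))*U)*(-2) = ((-U/12)*U)*(-2) = -U²/12*(-2) = U²/6)
√(Y(183) + (-93 - 1*7030)) = √((⅙)*183² + (-93 - 1*7030)) = √((⅙)*33489 + (-93 - 7030)) = √(11163/2 - 7123) = √(-3083/2) = I*√6166/2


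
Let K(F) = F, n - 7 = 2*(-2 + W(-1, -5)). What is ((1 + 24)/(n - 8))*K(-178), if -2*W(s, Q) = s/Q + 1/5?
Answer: 22250/27 ≈ 824.07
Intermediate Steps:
W(s, Q) = -1/10 - s/(2*Q) (W(s, Q) = -(s/Q + 1/5)/2 = -(1/5 + s/Q)/2 = -1/10 - s/(2*Q))
n = 13/5 (n = 7 + 2*(-2 + (1/10)*(-1*(-5) - 5*(-1))/(-5)) = 7 + 2*(-2 + (1/10)*(-1/5)*(5 + 5)) = 7 + 2*(-2 + (1/10)*(-1/5)*10) = 7 + 2*(-2 - 1/5) = 7 + 2*(-11/5) = 7 - 22/5 = 13/5 ≈ 2.6000)
((1 + 24)/(n - 8))*K(-178) = ((1 + 24)/(13/5 - 8))*(-178) = (25/(-27/5))*(-178) = (25*(-5/27))*(-178) = -125/27*(-178) = 22250/27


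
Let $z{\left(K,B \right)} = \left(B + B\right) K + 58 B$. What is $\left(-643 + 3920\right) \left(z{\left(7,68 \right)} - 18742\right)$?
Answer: $-45373342$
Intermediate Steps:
$z{\left(K,B \right)} = 58 B + 2 B K$ ($z{\left(K,B \right)} = 2 B K + 58 B = 58 B + 2 B K$)
$\left(-643 + 3920\right) \left(z{\left(7,68 \right)} - 18742\right) = \left(-643 + 3920\right) \left(2 \cdot 68 \left(29 + 7\right) - 18742\right) = 3277 \left(2 \cdot 68 \cdot 36 - 18742\right) = 3277 \left(4896 - 18742\right) = 3277 \left(-13846\right) = -45373342$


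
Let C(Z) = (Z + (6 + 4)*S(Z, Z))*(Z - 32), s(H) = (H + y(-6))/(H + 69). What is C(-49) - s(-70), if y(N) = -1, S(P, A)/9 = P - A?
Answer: 3898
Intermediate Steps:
S(P, A) = -9*A + 9*P (S(P, A) = 9*(P - A) = -9*A + 9*P)
s(H) = (-1 + H)/(69 + H) (s(H) = (H - 1)/(H + 69) = (-1 + H)/(69 + H))
C(Z) = Z*(-32 + Z) (C(Z) = (Z + (6 + 4)*(-9*Z + 9*Z))*(Z - 32) = (Z + 10*0)*(-32 + Z) = (Z + 0)*(-32 + Z) = Z*(-32 + Z))
C(-49) - s(-70) = -49*(-32 - 49) - (-1 - 70)/(69 - 70) = -49*(-81) - (-71)/(-1) = 3969 - (-1)*(-71) = 3969 - 1*71 = 3969 - 71 = 3898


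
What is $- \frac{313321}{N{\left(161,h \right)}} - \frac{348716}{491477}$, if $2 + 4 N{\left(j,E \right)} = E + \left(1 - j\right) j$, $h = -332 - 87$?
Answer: $\frac{606830526872}{12867359337} \approx 47.16$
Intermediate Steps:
$h = -419$
$N{\left(j,E \right)} = - \frac{1}{2} + \frac{E}{4} + \frac{j \left(1 - j\right)}{4}$ ($N{\left(j,E \right)} = - \frac{1}{2} + \frac{E + \left(1 - j\right) j}{4} = - \frac{1}{2} + \frac{E + j \left(1 - j\right)}{4} = - \frac{1}{2} + \left(\frac{E}{4} + \frac{j \left(1 - j\right)}{4}\right) = - \frac{1}{2} + \frac{E}{4} + \frac{j \left(1 - j\right)}{4}$)
$- \frac{313321}{N{\left(161,h \right)}} - \frac{348716}{491477} = - \frac{313321}{- \frac{1}{2} - \frac{161^{2}}{4} + \frac{1}{4} \left(-419\right) + \frac{1}{4} \cdot 161} - \frac{348716}{491477} = - \frac{313321}{- \frac{1}{2} - \frac{25921}{4} - \frac{419}{4} + \frac{161}{4}} - \frac{348716}{491477} = - \frac{313321}{- \frac{26181}{4}} - \frac{348716}{491477} = \left(-313321\right) \left(- \frac{4}{26181}\right) - \frac{348716}{491477} = \frac{1253284}{26181} - \frac{348716}{491477} = \frac{606830526872}{12867359337}$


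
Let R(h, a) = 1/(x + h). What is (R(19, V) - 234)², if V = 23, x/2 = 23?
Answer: 231313681/4225 ≈ 54749.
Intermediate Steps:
x = 46 (x = 2*23 = 46)
R(h, a) = 1/(46 + h)
(R(19, V) - 234)² = (1/(46 + 19) - 234)² = (1/65 - 234)² = (-15209/65)² = 231313681/4225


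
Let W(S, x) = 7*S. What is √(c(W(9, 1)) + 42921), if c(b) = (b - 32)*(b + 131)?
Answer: √48935 ≈ 221.21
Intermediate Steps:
c(b) = (-32 + b)*(131 + b)
√(c(W(9, 1)) + 42921) = √((-4192 + (7*9)² + 99*(7*9)) + 42921) = √((-4192 + 63² + 99*63) + 42921) = √((-4192 + 3969 + 6237) + 42921) = √(6014 + 42921) = √48935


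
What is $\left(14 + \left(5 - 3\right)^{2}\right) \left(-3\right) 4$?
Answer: $-216$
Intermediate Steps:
$\left(14 + \left(5 - 3\right)^{2}\right) \left(-3\right) 4 = \left(14 + 2^{2}\right) \left(-3\right) 4 = \left(14 + 4\right) \left(-3\right) 4 = 18 \left(-3\right) 4 = \left(-54\right) 4 = -216$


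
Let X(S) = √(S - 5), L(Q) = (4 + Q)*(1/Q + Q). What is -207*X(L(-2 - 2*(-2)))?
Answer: -207*√10 ≈ -654.59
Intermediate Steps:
L(Q) = (4 + Q)*(Q + 1/Q) (L(Q) = (4 + Q)*(1/Q + Q) = (4 + Q)*(Q + 1/Q))
X(S) = √(-5 + S)
-207*X(L(-2 - 2*(-2))) = -207*√(-5 + (1 + (-2 - 2*(-2))² + 4*(-2 - 2*(-2)) + 4/(-2 - 2*(-2)))) = -207*√(-5 + (1 + (-2 + 4)² + 4*(-2 + 4) + 4/(-2 + 4))) = -207*√(-5 + (1 + 2² + 4*2 + 4/2)) = -207*√(-5 + (1 + 4 + 8 + 4*(½))) = -207*√(-5 + (1 + 4 + 8 + 2)) = -207*√(-5 + 15) = -207*√10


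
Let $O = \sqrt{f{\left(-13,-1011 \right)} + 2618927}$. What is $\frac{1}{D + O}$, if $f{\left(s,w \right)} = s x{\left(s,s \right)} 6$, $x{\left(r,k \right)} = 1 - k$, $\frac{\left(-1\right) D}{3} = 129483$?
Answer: $- \frac{388449}{150890007766} - \frac{11 \sqrt{21635}}{150890007766} \approx -2.5851 \cdot 10^{-6}$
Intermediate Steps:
$D = -388449$ ($D = \left(-3\right) 129483 = -388449$)
$f{\left(s,w \right)} = 6 s \left(1 - s\right)$ ($f{\left(s,w \right)} = s \left(1 - s\right) 6 = 6 s \left(1 - s\right)$)
$O = 11 \sqrt{21635}$ ($O = \sqrt{6 \left(-13\right) \left(1 - -13\right) + 2618927} = \sqrt{6 \left(-13\right) \left(1 + 13\right) + 2618927} = \sqrt{6 \left(-13\right) 14 + 2618927} = \sqrt{-1092 + 2618927} = \sqrt{2617835} = 11 \sqrt{21635} \approx 1618.0$)
$\frac{1}{D + O} = \frac{1}{-388449 + 11 \sqrt{21635}}$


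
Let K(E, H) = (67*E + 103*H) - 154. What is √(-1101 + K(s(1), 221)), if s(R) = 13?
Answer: √22379 ≈ 149.60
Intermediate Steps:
K(E, H) = -154 + 67*E + 103*H
√(-1101 + K(s(1), 221)) = √(-1101 + (-154 + 67*13 + 103*221)) = √(-1101 + (-154 + 871 + 22763)) = √(-1101 + 23480) = √22379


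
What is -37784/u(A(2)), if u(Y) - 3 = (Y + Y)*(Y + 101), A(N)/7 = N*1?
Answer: -37784/3223 ≈ -11.723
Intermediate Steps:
A(N) = 7*N (A(N) = 7*(N*1) = 7*N)
u(Y) = 3 + 2*Y*(101 + Y) (u(Y) = 3 + (Y + Y)*(Y + 101) = 3 + (2*Y)*(101 + Y) = 3 + 2*Y*(101 + Y))
-37784/u(A(2)) = -37784/(3 + 2*(7*2)² + 202*(7*2)) = -37784/(3 + 2*14² + 202*14) = -37784/(3 + 2*196 + 2828) = -37784/(3 + 392 + 2828) = -37784/3223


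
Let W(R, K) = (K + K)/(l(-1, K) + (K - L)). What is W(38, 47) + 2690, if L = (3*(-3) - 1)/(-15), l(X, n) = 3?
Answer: 199201/74 ≈ 2691.9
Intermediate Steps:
L = 2/3 (L = (-9 - 1)*(-1/15) = -10*(-1/15) = 2/3 ≈ 0.66667)
W(R, K) = 2*K/(7/3 + K) (W(R, K) = (K + K)/(3 + (K - 1*2/3)) = (2*K)/(3 + (K - 2/3)) = (2*K)/(3 + (-2/3 + K)) = (2*K)/(7/3 + K) = 2*K/(7/3 + K))
W(38, 47) + 2690 = 6*47/(7 + 3*47) + 2690 = 6*47/(7 + 141) + 2690 = 6*47/148 + 2690 = 6*47*(1/148) + 2690 = 141/74 + 2690 = 199201/74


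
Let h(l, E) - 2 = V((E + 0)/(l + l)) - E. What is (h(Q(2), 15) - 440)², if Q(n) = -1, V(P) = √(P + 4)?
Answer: (906 - I*√14)²/4 ≈ 2.0521e+5 - 1695.0*I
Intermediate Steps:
V(P) = √(4 + P)
h(l, E) = 2 + √(4 + E/(2*l)) - E (h(l, E) = 2 + (√(4 + (E + 0)/(l + l)) - E) = 2 + (√(4 + E/((2*l))) - E) = 2 + (√(4 + E*(1/(2*l))) - E) = 2 + (√(4 + E/(2*l)) - E) = 2 + √(4 + E/(2*l)) - E)
(h(Q(2), 15) - 440)² = ((2 + √(16 + 2*15/(-1))/2 - 1*15) - 440)² = ((2 + √(16 + 2*15*(-1))/2 - 15) - 440)² = ((2 + √(16 - 30)/2 - 15) - 440)² = ((2 + √(-14)/2 - 15) - 440)² = ((2 + (I*√14)/2 - 15) - 440)² = ((2 + I*√14/2 - 15) - 440)² = ((-13 + I*√14/2) - 440)² = (-453 + I*√14/2)²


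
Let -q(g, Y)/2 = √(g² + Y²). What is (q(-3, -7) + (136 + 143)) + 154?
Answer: 433 - 2*√58 ≈ 417.77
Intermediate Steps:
q(g, Y) = -2*√(Y² + g²) (q(g, Y) = -2*√(g² + Y²) = -2*√(Y² + g²))
(q(-3, -7) + (136 + 143)) + 154 = (-2*√((-7)² + (-3)²) + (136 + 143)) + 154 = (-2*√(49 + 9) + 279) + 154 = (-2*√58 + 279) + 154 = (279 - 2*√58) + 154 = 433 - 2*√58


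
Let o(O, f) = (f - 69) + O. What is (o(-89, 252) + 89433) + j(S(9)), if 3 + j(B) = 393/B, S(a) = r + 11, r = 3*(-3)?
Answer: 179441/2 ≈ 89721.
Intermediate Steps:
r = -9
S(a) = 2 (S(a) = -9 + 11 = 2)
j(B) = -3 + 393/B
o(O, f) = -69 + O + f (o(O, f) = (-69 + f) + O = -69 + O + f)
(o(-89, 252) + 89433) + j(S(9)) = ((-69 - 89 + 252) + 89433) + (-3 + 393/2) = (94 + 89433) + (-3 + 393*(½)) = 89527 + (-3 + 393/2) = 89527 + 387/2 = 179441/2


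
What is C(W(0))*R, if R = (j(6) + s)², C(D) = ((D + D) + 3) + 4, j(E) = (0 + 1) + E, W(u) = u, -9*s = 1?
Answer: 26908/81 ≈ 332.20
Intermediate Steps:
s = -⅑ (s = -⅑*1 = -⅑ ≈ -0.11111)
j(E) = 1 + E
C(D) = 7 + 2*D (C(D) = (2*D + 3) + 4 = (3 + 2*D) + 4 = 7 + 2*D)
R = 3844/81 (R = ((1 + 6) - ⅑)² = (7 - ⅑)² = (62/9)² = 3844/81 ≈ 47.457)
C(W(0))*R = (7 + 2*0)*(3844/81) = (7 + 0)*(3844/81) = 7*(3844/81) = 26908/81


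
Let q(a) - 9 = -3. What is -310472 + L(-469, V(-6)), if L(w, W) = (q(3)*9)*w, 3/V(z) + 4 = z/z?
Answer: -335798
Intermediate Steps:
q(a) = 6 (q(a) = 9 - 3 = 6)
V(z) = -1 (V(z) = 3/(-4 + z/z) = 3/(-4 + 1) = 3/(-3) = 3*(-⅓) = -1)
L(w, W) = 54*w (L(w, W) = (6*9)*w = 54*w)
-310472 + L(-469, V(-6)) = -310472 + 54*(-469) = -310472 - 25326 = -335798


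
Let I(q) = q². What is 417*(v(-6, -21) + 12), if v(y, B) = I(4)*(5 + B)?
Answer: -101748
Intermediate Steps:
v(y, B) = 80 + 16*B (v(y, B) = 4²*(5 + B) = 16*(5 + B) = 80 + 16*B)
417*(v(-6, -21) + 12) = 417*((80 + 16*(-21)) + 12) = 417*((80 - 336) + 12) = 417*(-256 + 12) = 417*(-244) = -101748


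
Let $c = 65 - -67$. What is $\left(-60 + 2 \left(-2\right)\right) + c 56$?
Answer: $7328$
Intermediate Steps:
$c = 132$ ($c = 65 + 67 = 132$)
$\left(-60 + 2 \left(-2\right)\right) + c 56 = \left(-60 + 2 \left(-2\right)\right) + 132 \cdot 56 = \left(-60 - 4\right) + 7392 = -64 + 7392 = 7328$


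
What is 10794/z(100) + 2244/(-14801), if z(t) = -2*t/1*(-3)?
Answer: 26402599/1480100 ≈ 17.838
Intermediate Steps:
z(t) = 6*t (z(t) = -2*t*(-3) = 6*t)
10794/z(100) + 2244/(-14801) = 10794/((6*100)) + 2244/(-14801) = 10794/600 + 2244*(-1/14801) = 10794*(1/600) - 2244/14801 = 1799/100 - 2244/14801 = 26402599/1480100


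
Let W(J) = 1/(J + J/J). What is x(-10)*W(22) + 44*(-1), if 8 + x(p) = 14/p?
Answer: -5107/115 ≈ -44.409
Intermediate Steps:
W(J) = 1/(1 + J) (W(J) = 1/(J + 1) = 1/(1 + J))
x(p) = -8 + 14/p
x(-10)*W(22) + 44*(-1) = (-8 + 14/(-10))/(1 + 22) + 44*(-1) = (-8 + 14*(-1/10))/23 - 44 = (-8 - 7/5)*(1/23) - 44 = -47/5*1/23 - 44 = -47/115 - 44 = -5107/115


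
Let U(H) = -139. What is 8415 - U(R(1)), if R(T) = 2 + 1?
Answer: 8554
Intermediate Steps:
R(T) = 3
8415 - U(R(1)) = 8415 - 1*(-139) = 8415 + 139 = 8554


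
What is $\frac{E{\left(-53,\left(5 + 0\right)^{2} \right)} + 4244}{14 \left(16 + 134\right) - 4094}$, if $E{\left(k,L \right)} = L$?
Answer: $- \frac{4269}{1994} \approx -2.1409$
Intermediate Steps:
$\frac{E{\left(-53,\left(5 + 0\right)^{2} \right)} + 4244}{14 \left(16 + 134\right) - 4094} = \frac{\left(5 + 0\right)^{2} + 4244}{14 \left(16 + 134\right) - 4094} = \frac{5^{2} + 4244}{14 \cdot 150 - 4094} = \frac{25 + 4244}{2100 - 4094} = \frac{4269}{-1994} = 4269 \left(- \frac{1}{1994}\right) = - \frac{4269}{1994}$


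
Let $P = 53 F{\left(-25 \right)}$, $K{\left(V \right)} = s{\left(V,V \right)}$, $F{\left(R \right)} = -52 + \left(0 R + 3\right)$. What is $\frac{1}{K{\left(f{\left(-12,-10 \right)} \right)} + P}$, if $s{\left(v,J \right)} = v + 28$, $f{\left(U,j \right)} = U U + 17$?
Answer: $- \frac{1}{2408} \approx -0.00041528$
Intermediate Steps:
$f{\left(U,j \right)} = 17 + U^{2}$ ($f{\left(U,j \right)} = U^{2} + 17 = 17 + U^{2}$)
$s{\left(v,J \right)} = 28 + v$
$F{\left(R \right)} = -49$ ($F{\left(R \right)} = -52 + \left(0 + 3\right) = -52 + 3 = -49$)
$K{\left(V \right)} = 28 + V$
$P = -2597$ ($P = 53 \left(-49\right) = -2597$)
$\frac{1}{K{\left(f{\left(-12,-10 \right)} \right)} + P} = \frac{1}{\left(28 + \left(17 + \left(-12\right)^{2}\right)\right) - 2597} = \frac{1}{\left(28 + \left(17 + 144\right)\right) - 2597} = \frac{1}{\left(28 + 161\right) - 2597} = \frac{1}{189 - 2597} = \frac{1}{-2408} = - \frac{1}{2408}$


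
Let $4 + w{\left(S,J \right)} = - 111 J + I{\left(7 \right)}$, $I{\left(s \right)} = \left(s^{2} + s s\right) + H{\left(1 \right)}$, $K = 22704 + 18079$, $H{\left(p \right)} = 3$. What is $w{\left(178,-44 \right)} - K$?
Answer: $-35802$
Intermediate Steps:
$K = 40783$
$I{\left(s \right)} = 3 + 2 s^{2}$ ($I{\left(s \right)} = \left(s^{2} + s s\right) + 3 = \left(s^{2} + s^{2}\right) + 3 = 2 s^{2} + 3 = 3 + 2 s^{2}$)
$w{\left(S,J \right)} = 97 - 111 J$ ($w{\left(S,J \right)} = -4 - \left(-3 - 98 + 111 J\right) = -4 - \left(-101 + 111 J\right) = 97 - 111 J$)
$w{\left(178,-44 \right)} - K = \left(97 - -4884\right) - 40783 = \left(97 + 4884\right) - 40783 = 4981 - 40783 = -35802$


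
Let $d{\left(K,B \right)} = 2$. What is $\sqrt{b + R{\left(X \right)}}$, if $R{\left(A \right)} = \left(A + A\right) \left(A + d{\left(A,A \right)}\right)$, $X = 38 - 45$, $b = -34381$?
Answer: $i \sqrt{34311} \approx 185.23 i$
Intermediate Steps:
$X = -7$ ($X = 38 - 45 = -7$)
$R{\left(A \right)} = 2 A \left(2 + A\right)$ ($R{\left(A \right)} = \left(A + A\right) \left(A + 2\right) = 2 A \left(2 + A\right)$)
$\sqrt{b + R{\left(X \right)}} = \sqrt{-34381 + 2 \left(-7\right) \left(2 - 7\right)} = \sqrt{-34381 + 2 \left(-7\right) \left(-5\right)} = \sqrt{-34381 + 70} = \sqrt{-34311} = i \sqrt{34311}$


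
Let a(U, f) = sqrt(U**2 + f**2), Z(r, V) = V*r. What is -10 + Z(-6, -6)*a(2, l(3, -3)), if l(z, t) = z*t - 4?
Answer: -10 + 36*sqrt(173) ≈ 463.51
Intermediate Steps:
l(z, t) = -4 + t*z (l(z, t) = t*z - 4 = -4 + t*z)
-10 + Z(-6, -6)*a(2, l(3, -3)) = -10 + (-6*(-6))*sqrt(2**2 + (-4 - 3*3)**2) = -10 + 36*sqrt(4 + (-4 - 9)**2) = -10 + 36*sqrt(4 + (-13)**2) = -10 + 36*sqrt(4 + 169) = -10 + 36*sqrt(173)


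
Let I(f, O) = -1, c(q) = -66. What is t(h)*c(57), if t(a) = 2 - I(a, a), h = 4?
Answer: -198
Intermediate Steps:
t(a) = 3 (t(a) = 2 - 1*(-1) = 2 + 1 = 3)
t(h)*c(57) = 3*(-66) = -198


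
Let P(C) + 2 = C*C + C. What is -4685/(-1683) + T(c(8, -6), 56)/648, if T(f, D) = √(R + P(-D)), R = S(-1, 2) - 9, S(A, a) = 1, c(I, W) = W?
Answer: 4685/1683 + √3070/648 ≈ 2.8692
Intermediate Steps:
P(C) = -2 + C + C² (P(C) = -2 + (C*C + C) = -2 + (C² + C) = -2 + (C + C²) = -2 + C + C²)
R = -8 (R = 1 - 9 = -8)
T(f, D) = √(-10 + D² - D) (T(f, D) = √(-8 + (-2 - D + (-D)²)) = √(-8 + (-2 - D + D²)) = √(-8 + (-2 + D² - D)) = √(-10 + D² - D))
-4685/(-1683) + T(c(8, -6), 56)/648 = -4685/(-1683) + √(-10 + 56² - 1*56)/648 = -4685*(-1/1683) + √(-10 + 3136 - 56)*(1/648) = 4685/1683 + √3070*(1/648) = 4685/1683 + √3070/648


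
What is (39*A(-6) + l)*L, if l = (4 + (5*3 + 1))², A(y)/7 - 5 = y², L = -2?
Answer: -23186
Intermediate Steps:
A(y) = 35 + 7*y²
l = 400 (l = (4 + (15 + 1))² = (4 + 16)² = 20² = 400)
(39*A(-6) + l)*L = (39*(35 + 7*(-6)²) + 400)*(-2) = (39*(35 + 7*36) + 400)*(-2) = (39*(35 + 252) + 400)*(-2) = (39*287 + 400)*(-2) = (11193 + 400)*(-2) = 11593*(-2) = -23186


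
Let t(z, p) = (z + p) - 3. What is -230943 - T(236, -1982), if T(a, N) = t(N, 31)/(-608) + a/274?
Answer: -9618483785/41648 ≈ -2.3095e+5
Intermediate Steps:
t(z, p) = -3 + p + z (t(z, p) = (p + z) - 3 = -3 + p + z)
T(a, N) = -7/152 - N/608 + a/274 (T(a, N) = (-3 + 31 + N)/(-608) + a/274 = (28 + N)*(-1/608) + a*(1/274) = (-7/152 - N/608) + a/274 = -7/152 - N/608 + a/274)
-230943 - T(236, -1982) = -230943 - (-7/152 - 1/608*(-1982) + (1/274)*236) = -230943 - (-7/152 + 991/304 + 118/137) = -230943 - 1*169721/41648 = -230943 - 169721/41648 = -9618483785/41648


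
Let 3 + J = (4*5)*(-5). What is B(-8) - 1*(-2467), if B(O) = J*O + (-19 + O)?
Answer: 3264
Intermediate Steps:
J = -103 (J = -3 + (4*5)*(-5) = -3 + 20*(-5) = -3 - 100 = -103)
B(O) = -19 - 102*O (B(O) = -103*O + (-19 + O) = -19 - 102*O)
B(-8) - 1*(-2467) = (-19 - 102*(-8)) - 1*(-2467) = (-19 + 816) + 2467 = 797 + 2467 = 3264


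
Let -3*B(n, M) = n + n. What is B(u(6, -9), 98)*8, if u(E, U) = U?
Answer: 48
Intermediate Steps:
B(n, M) = -2*n/3 (B(n, M) = -(n + n)/3 = -2*n/3)
B(u(6, -9), 98)*8 = -⅔*(-9)*8 = 6*8 = 48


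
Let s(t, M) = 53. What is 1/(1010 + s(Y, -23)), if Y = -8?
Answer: 1/1063 ≈ 0.00094073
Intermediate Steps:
1/(1010 + s(Y, -23)) = 1/(1010 + 53) = 1/1063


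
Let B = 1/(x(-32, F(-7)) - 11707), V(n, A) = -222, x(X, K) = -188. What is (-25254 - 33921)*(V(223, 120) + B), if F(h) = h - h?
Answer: 10417525995/793 ≈ 1.3137e+7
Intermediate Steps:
F(h) = 0
B = -1/11895 (B = 1/(-188 - 11707) = 1/(-11895) = -1/11895 ≈ -8.4069e-5)
(-25254 - 33921)*(V(223, 120) + B) = (-25254 - 33921)*(-222 - 1/11895) = -59175*(-2640691/11895) = 10417525995/793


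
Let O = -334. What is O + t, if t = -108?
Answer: -442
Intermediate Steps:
O + t = -334 - 108 = -442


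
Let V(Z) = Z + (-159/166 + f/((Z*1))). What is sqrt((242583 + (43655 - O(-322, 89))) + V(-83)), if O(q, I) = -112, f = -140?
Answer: sqrt(7888393538)/166 ≈ 535.04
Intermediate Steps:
V(Z) = -159/166 + Z - 140/Z (V(Z) = Z + (-159/166 - 140/Z) = -159/166 + Z - 140/Z)
sqrt((242583 + (43655 - O(-322, 89))) + V(-83)) = sqrt((242583 + (43655 - 1*(-112))) + (-159/166 - 83 - 140/(-83))) = sqrt((242583 + (43655 + 112)) + (-159/166 - 83 - 140*(-1/83))) = sqrt((242583 + 43767) + (-159/166 - 83 + 140/83)) = sqrt(286350 - 13657/166) = sqrt(47520443/166) = sqrt(7888393538)/166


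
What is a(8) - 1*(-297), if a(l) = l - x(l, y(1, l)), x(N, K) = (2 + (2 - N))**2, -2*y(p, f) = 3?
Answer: 289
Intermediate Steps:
y(p, f) = -3/2 (y(p, f) = -1/2*3 = -3/2)
x(N, K) = (4 - N)**2
a(l) = l - (-4 + l)**2
a(8) - 1*(-297) = (8 - (-4 + 8)**2) - 1*(-297) = (8 - 1*4**2) + 297 = (8 - 1*16) + 297 = (8 - 16) + 297 = -8 + 297 = 289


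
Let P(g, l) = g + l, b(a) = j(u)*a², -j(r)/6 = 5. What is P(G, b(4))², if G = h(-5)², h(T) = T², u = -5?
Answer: 21025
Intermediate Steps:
j(r) = -30 (j(r) = -6*5 = -30)
b(a) = -30*a²
G = 625 (G = ((-5)²)² = 25² = 625)
P(G, b(4))² = (625 - 30*4²)² = (625 - 30*16)² = (625 - 480)² = 145² = 21025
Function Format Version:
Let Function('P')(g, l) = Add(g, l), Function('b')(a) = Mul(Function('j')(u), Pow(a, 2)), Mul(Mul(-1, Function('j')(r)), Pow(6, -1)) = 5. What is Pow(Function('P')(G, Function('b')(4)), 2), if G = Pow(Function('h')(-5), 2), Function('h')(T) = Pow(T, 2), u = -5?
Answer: 21025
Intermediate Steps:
Function('j')(r) = -30 (Function('j')(r) = Mul(-6, 5) = -30)
Function('b')(a) = Mul(-30, Pow(a, 2))
G = 625 (G = Pow(Pow(-5, 2), 2) = Pow(25, 2) = 625)
Pow(Function('P')(G, Function('b')(4)), 2) = Pow(Add(625, Mul(-30, Pow(4, 2))), 2) = Pow(Add(625, Mul(-30, 16)), 2) = Pow(Add(625, -480), 2) = Pow(145, 2) = 21025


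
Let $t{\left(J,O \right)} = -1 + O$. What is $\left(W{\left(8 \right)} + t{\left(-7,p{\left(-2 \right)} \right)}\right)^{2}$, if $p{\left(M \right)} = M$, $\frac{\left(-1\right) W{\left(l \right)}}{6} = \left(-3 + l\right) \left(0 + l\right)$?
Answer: $59049$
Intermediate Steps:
$W{\left(l \right)} = - 6 l \left(-3 + l\right)$ ($W{\left(l \right)} = - 6 \left(-3 + l\right) \left(0 + l\right) = - 6 \left(-3 + l\right) l = - 6 l \left(-3 + l\right)$)
$\left(W{\left(8 \right)} + t{\left(-7,p{\left(-2 \right)} \right)}\right)^{2} = \left(6 \cdot 8 \left(3 - 8\right) - 3\right)^{2} = \left(6 \cdot 8 \left(-5\right) - 3\right)^{2} = \left(-240 - 3\right)^{2} = \left(-243\right)^{2} = 59049$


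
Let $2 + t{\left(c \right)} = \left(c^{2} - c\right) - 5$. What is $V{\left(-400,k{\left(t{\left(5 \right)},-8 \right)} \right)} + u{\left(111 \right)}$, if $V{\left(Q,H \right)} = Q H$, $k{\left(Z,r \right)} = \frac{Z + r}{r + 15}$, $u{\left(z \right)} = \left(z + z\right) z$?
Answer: $\frac{170494}{7} \approx 24356.0$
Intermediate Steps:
$u{\left(z \right)} = 2 z^{2}$ ($u{\left(z \right)} = 2 z z = 2 z^{2}$)
$t{\left(c \right)} = -7 + c^{2} - c$ ($t{\left(c \right)} = -2 - \left(5 + c - c^{2}\right) = -7 + c^{2} - c$)
$k{\left(Z,r \right)} = \frac{Z + r}{15 + r}$
$V{\left(Q,H \right)} = H Q$
$V{\left(-400,k{\left(t{\left(5 \right)},-8 \right)} \right)} + u{\left(111 \right)} = \frac{\left(-7 + 5^{2} - 5\right) - 8}{15 - 8} \left(-400\right) + 2 \cdot 111^{2} = \frac{\left(-7 + 25 - 5\right) - 8}{7} \left(-400\right) + 2 \cdot 12321 = \frac{13 - 8}{7} \left(-400\right) + 24642 = \frac{1}{7} \cdot 5 \left(-400\right) + 24642 = \frac{5}{7} \left(-400\right) + 24642 = - \frac{2000}{7} + 24642 = \frac{170494}{7}$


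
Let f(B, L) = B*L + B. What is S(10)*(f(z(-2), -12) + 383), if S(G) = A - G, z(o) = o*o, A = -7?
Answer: -5763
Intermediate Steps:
z(o) = o²
f(B, L) = B + B*L
S(G) = -7 - G
S(10)*(f(z(-2), -12) + 383) = (-7 - 1*10)*((-2)²*(1 - 12) + 383) = (-7 - 10)*(4*(-11) + 383) = -17*(-44 + 383) = -17*339 = -5763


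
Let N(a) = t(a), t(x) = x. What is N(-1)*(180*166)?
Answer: -29880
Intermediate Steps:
N(a) = a
N(-1)*(180*166) = -180*166 = -1*29880 = -29880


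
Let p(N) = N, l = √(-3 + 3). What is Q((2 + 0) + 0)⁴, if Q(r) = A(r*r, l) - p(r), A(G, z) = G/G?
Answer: 1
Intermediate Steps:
l = 0 (l = √0 = 0)
A(G, z) = 1
Q(r) = 1 - r
Q((2 + 0) + 0)⁴ = (1 - ((2 + 0) + 0))⁴ = (1 - (2 + 0))⁴ = (1 - 1*2)⁴ = (1 - 2)⁴ = (-1)⁴ = 1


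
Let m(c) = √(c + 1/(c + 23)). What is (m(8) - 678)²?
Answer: (21018 - √7719)²/961 ≈ 4.5585e+5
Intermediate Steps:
m(c) = √(c + 1/(23 + c))
(m(8) - 678)² = (√((1 + 8*(23 + 8))/(23 + 8)) - 678)² = (√((1 + 8*31)/31) - 678)² = (√((1 + 248)/31) - 678)² = (√((1/31)*249) - 678)² = (√(249/31) - 678)² = (√7719/31 - 678)² = (-678 + √7719/31)²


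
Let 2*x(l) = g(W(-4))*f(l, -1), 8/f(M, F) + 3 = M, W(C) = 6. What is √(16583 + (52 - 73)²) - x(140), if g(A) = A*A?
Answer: -144/137 + 8*√266 ≈ 129.43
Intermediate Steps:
f(M, F) = 8/(-3 + M)
g(A) = A²
x(l) = 144/(-3 + l) (x(l) = (6²*(8/(-3 + l)))/2 = (36*(8/(-3 + l)))/2 = (288/(-3 + l))/2 = 144/(-3 + l))
√(16583 + (52 - 73)²) - x(140) = √(16583 + (52 - 73)²) - 144/(-3 + 140) = √(16583 + (-21)²) - 144/137 = √(16583 + 441) - 144/137 = √17024 - 1*144/137 = 8*√266 - 144/137 = -144/137 + 8*√266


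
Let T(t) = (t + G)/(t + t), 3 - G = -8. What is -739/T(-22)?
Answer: -2956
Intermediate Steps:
G = 11 (G = 3 - 1*(-8) = 3 + 8 = 11)
T(t) = (11 + t)/(2*t) (T(t) = (t + 11)/(t + t) = (11 + t)/((2*t)) = (11 + t)*(1/(2*t)) = (11 + t)/(2*t))
-739/T(-22) = -739*(-44/(11 - 22)) = -739/((½)*(-1/22)*(-11)) = -739/¼ = -739*4 = -2956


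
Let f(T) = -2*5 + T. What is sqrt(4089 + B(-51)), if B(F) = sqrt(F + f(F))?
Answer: sqrt(4089 + 4*I*sqrt(7)) ≈ 63.945 + 0.08275*I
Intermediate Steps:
f(T) = -10 + T
B(F) = sqrt(-10 + 2*F) (B(F) = sqrt(F + (-10 + F)) = sqrt(-10 + 2*F))
sqrt(4089 + B(-51)) = sqrt(4089 + sqrt(-10 + 2*(-51))) = sqrt(4089 + sqrt(-10 - 102)) = sqrt(4089 + sqrt(-112)) = sqrt(4089 + 4*I*sqrt(7))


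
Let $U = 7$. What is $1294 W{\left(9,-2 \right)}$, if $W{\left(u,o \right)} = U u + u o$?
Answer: $58230$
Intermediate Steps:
$W{\left(u,o \right)} = 7 u + o u$ ($W{\left(u,o \right)} = 7 u + u o = 7 u + o u$)
$1294 W{\left(9,-2 \right)} = 1294 \cdot 9 \left(7 - 2\right) = 1294 \cdot 9 \cdot 5 = 1294 \cdot 45 = 58230$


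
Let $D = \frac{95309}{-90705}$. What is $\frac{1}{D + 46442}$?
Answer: $\frac{90705}{4212426301} \approx 2.1533 \cdot 10^{-5}$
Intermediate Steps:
$D = - \frac{95309}{90705}$ ($D = 95309 \left(- \frac{1}{90705}\right) = - \frac{95309}{90705} \approx -1.0508$)
$\frac{1}{D + 46442} = \frac{1}{- \frac{95309}{90705} + 46442} = \frac{1}{\frac{4212426301}{90705}} = \frac{90705}{4212426301}$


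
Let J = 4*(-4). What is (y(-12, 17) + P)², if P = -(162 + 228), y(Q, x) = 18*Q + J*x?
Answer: 770884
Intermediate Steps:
J = -16
y(Q, x) = -16*x + 18*Q (y(Q, x) = 18*Q - 16*x = -16*x + 18*Q)
P = -390 (P = -1*390 = -390)
(y(-12, 17) + P)² = ((-16*17 + 18*(-12)) - 390)² = ((-272 - 216) - 390)² = (-488 - 390)² = (-878)² = 770884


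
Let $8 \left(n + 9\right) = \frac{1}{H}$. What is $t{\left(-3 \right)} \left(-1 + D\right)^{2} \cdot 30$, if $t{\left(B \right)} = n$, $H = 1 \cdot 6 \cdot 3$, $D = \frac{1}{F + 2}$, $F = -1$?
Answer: $0$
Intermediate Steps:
$D = 1$ ($D = \frac{1}{-1 + 2} = 1^{-1} = 1$)
$H = 18$ ($H = 6 \cdot 3 = 18$)
$n = - \frac{1295}{144}$ ($n = -9 + \frac{1}{8 \cdot 18} = -9 + \frac{1}{8} \cdot \frac{1}{18} = -9 + \frac{1}{144} = - \frac{1295}{144} \approx -8.9931$)
$t{\left(B \right)} = - \frac{1295}{144}$
$t{\left(-3 \right)} \left(-1 + D\right)^{2} \cdot 30 = - \frac{1295 \left(-1 + 1\right)^{2}}{144} \cdot 30 = - \frac{1295 \cdot 0^{2}}{144} \cdot 30 = \left(- \frac{1295}{144}\right) 0 \cdot 30 = 0 \cdot 30 = 0$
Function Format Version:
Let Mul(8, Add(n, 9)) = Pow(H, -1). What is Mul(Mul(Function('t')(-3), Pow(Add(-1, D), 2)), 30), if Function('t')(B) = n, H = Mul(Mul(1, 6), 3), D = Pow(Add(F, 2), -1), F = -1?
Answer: 0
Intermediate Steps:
D = 1 (D = Pow(Add(-1, 2), -1) = Pow(1, -1) = 1)
H = 18 (H = Mul(6, 3) = 18)
n = Rational(-1295, 144) (n = Add(-9, Mul(Rational(1, 8), Pow(18, -1))) = Add(-9, Mul(Rational(1, 8), Rational(1, 18))) = Add(-9, Rational(1, 144)) = Rational(-1295, 144) ≈ -8.9931)
Function('t')(B) = Rational(-1295, 144)
Mul(Mul(Function('t')(-3), Pow(Add(-1, D), 2)), 30) = Mul(Mul(Rational(-1295, 144), Pow(Add(-1, 1), 2)), 30) = Mul(Mul(Rational(-1295, 144), Pow(0, 2)), 30) = Mul(Mul(Rational(-1295, 144), 0), 30) = Mul(0, 30) = 0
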